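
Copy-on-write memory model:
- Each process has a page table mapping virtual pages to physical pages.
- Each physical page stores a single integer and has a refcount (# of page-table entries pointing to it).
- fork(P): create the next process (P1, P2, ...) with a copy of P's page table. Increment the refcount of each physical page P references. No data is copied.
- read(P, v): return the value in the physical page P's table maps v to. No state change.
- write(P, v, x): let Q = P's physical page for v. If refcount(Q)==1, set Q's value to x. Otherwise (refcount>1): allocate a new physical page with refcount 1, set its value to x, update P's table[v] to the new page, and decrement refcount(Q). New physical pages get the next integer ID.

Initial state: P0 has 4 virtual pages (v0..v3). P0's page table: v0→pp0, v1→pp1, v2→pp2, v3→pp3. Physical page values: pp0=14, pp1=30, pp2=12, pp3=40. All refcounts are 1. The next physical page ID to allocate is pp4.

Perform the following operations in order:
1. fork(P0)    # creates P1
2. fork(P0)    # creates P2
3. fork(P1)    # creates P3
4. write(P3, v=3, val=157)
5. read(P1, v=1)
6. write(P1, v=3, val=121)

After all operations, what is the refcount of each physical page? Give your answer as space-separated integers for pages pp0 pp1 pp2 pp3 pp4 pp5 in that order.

Answer: 4 4 4 2 1 1

Derivation:
Op 1: fork(P0) -> P1. 4 ppages; refcounts: pp0:2 pp1:2 pp2:2 pp3:2
Op 2: fork(P0) -> P2. 4 ppages; refcounts: pp0:3 pp1:3 pp2:3 pp3:3
Op 3: fork(P1) -> P3. 4 ppages; refcounts: pp0:4 pp1:4 pp2:4 pp3:4
Op 4: write(P3, v3, 157). refcount(pp3)=4>1 -> COPY to pp4. 5 ppages; refcounts: pp0:4 pp1:4 pp2:4 pp3:3 pp4:1
Op 5: read(P1, v1) -> 30. No state change.
Op 6: write(P1, v3, 121). refcount(pp3)=3>1 -> COPY to pp5. 6 ppages; refcounts: pp0:4 pp1:4 pp2:4 pp3:2 pp4:1 pp5:1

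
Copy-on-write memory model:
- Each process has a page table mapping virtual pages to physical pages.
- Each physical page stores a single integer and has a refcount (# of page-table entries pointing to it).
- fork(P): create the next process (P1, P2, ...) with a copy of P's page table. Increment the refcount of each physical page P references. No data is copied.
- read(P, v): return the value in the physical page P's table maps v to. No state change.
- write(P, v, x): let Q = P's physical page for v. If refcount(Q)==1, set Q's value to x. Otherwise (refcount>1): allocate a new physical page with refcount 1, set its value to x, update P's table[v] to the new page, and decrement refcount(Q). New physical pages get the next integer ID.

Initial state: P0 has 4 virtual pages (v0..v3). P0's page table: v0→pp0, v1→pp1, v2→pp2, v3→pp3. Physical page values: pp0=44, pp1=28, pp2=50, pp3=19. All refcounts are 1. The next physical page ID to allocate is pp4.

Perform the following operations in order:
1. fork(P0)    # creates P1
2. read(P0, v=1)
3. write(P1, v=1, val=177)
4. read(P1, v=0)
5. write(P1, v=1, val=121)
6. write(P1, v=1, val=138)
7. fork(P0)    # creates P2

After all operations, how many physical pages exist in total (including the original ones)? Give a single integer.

Op 1: fork(P0) -> P1. 4 ppages; refcounts: pp0:2 pp1:2 pp2:2 pp3:2
Op 2: read(P0, v1) -> 28. No state change.
Op 3: write(P1, v1, 177). refcount(pp1)=2>1 -> COPY to pp4. 5 ppages; refcounts: pp0:2 pp1:1 pp2:2 pp3:2 pp4:1
Op 4: read(P1, v0) -> 44. No state change.
Op 5: write(P1, v1, 121). refcount(pp4)=1 -> write in place. 5 ppages; refcounts: pp0:2 pp1:1 pp2:2 pp3:2 pp4:1
Op 6: write(P1, v1, 138). refcount(pp4)=1 -> write in place. 5 ppages; refcounts: pp0:2 pp1:1 pp2:2 pp3:2 pp4:1
Op 7: fork(P0) -> P2. 5 ppages; refcounts: pp0:3 pp1:2 pp2:3 pp3:3 pp4:1

Answer: 5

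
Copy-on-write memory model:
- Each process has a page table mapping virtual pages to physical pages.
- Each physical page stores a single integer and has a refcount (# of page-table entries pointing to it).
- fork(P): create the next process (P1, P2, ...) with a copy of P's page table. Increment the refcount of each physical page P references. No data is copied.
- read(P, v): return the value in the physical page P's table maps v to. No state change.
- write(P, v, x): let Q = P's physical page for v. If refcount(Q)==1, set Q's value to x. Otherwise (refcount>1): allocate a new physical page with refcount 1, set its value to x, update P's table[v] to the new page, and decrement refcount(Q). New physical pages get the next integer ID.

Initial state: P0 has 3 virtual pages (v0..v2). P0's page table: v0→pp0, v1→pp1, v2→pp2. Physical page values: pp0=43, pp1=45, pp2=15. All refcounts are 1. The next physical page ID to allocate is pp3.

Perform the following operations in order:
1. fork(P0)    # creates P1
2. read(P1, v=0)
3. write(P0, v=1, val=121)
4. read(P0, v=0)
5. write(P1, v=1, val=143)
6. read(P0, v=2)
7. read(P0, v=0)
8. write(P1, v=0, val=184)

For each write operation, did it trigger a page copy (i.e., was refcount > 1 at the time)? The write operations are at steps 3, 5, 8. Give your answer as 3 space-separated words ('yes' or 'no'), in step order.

Op 1: fork(P0) -> P1. 3 ppages; refcounts: pp0:2 pp1:2 pp2:2
Op 2: read(P1, v0) -> 43. No state change.
Op 3: write(P0, v1, 121). refcount(pp1)=2>1 -> COPY to pp3. 4 ppages; refcounts: pp0:2 pp1:1 pp2:2 pp3:1
Op 4: read(P0, v0) -> 43. No state change.
Op 5: write(P1, v1, 143). refcount(pp1)=1 -> write in place. 4 ppages; refcounts: pp0:2 pp1:1 pp2:2 pp3:1
Op 6: read(P0, v2) -> 15. No state change.
Op 7: read(P0, v0) -> 43. No state change.
Op 8: write(P1, v0, 184). refcount(pp0)=2>1 -> COPY to pp4. 5 ppages; refcounts: pp0:1 pp1:1 pp2:2 pp3:1 pp4:1

yes no yes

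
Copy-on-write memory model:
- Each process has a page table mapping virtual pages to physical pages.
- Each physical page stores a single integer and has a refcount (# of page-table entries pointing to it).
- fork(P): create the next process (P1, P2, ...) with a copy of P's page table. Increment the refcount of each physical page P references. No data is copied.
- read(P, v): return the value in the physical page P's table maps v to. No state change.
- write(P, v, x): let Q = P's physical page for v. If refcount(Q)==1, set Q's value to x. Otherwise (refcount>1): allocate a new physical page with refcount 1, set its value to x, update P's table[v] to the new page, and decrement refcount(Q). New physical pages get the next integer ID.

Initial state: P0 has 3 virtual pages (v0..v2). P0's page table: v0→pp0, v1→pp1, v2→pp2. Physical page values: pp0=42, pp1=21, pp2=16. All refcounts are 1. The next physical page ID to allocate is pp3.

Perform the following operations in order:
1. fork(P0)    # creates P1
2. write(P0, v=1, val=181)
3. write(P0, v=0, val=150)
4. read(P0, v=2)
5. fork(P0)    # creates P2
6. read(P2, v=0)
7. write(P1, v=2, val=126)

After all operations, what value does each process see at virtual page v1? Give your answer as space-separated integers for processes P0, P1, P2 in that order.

Op 1: fork(P0) -> P1. 3 ppages; refcounts: pp0:2 pp1:2 pp2:2
Op 2: write(P0, v1, 181). refcount(pp1)=2>1 -> COPY to pp3. 4 ppages; refcounts: pp0:2 pp1:1 pp2:2 pp3:1
Op 3: write(P0, v0, 150). refcount(pp0)=2>1 -> COPY to pp4. 5 ppages; refcounts: pp0:1 pp1:1 pp2:2 pp3:1 pp4:1
Op 4: read(P0, v2) -> 16. No state change.
Op 5: fork(P0) -> P2. 5 ppages; refcounts: pp0:1 pp1:1 pp2:3 pp3:2 pp4:2
Op 6: read(P2, v0) -> 150. No state change.
Op 7: write(P1, v2, 126). refcount(pp2)=3>1 -> COPY to pp5. 6 ppages; refcounts: pp0:1 pp1:1 pp2:2 pp3:2 pp4:2 pp5:1
P0: v1 -> pp3 = 181
P1: v1 -> pp1 = 21
P2: v1 -> pp3 = 181

Answer: 181 21 181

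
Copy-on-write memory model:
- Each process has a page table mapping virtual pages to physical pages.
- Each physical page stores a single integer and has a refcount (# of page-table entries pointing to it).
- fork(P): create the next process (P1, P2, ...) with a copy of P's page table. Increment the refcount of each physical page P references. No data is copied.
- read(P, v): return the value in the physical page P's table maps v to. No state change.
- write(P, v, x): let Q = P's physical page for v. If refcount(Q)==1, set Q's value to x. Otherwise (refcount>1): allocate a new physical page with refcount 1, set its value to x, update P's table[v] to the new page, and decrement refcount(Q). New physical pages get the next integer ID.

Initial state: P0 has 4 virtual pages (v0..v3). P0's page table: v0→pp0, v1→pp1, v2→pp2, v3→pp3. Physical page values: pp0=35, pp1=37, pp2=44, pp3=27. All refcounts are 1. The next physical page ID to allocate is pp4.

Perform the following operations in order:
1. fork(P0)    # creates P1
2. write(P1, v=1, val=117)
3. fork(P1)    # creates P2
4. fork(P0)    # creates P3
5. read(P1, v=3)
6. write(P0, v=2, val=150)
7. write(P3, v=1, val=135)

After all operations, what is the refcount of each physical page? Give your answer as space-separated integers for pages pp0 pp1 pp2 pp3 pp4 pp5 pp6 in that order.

Answer: 4 1 3 4 2 1 1

Derivation:
Op 1: fork(P0) -> P1. 4 ppages; refcounts: pp0:2 pp1:2 pp2:2 pp3:2
Op 2: write(P1, v1, 117). refcount(pp1)=2>1 -> COPY to pp4. 5 ppages; refcounts: pp0:2 pp1:1 pp2:2 pp3:2 pp4:1
Op 3: fork(P1) -> P2. 5 ppages; refcounts: pp0:3 pp1:1 pp2:3 pp3:3 pp4:2
Op 4: fork(P0) -> P3. 5 ppages; refcounts: pp0:4 pp1:2 pp2:4 pp3:4 pp4:2
Op 5: read(P1, v3) -> 27. No state change.
Op 6: write(P0, v2, 150). refcount(pp2)=4>1 -> COPY to pp5. 6 ppages; refcounts: pp0:4 pp1:2 pp2:3 pp3:4 pp4:2 pp5:1
Op 7: write(P3, v1, 135). refcount(pp1)=2>1 -> COPY to pp6. 7 ppages; refcounts: pp0:4 pp1:1 pp2:3 pp3:4 pp4:2 pp5:1 pp6:1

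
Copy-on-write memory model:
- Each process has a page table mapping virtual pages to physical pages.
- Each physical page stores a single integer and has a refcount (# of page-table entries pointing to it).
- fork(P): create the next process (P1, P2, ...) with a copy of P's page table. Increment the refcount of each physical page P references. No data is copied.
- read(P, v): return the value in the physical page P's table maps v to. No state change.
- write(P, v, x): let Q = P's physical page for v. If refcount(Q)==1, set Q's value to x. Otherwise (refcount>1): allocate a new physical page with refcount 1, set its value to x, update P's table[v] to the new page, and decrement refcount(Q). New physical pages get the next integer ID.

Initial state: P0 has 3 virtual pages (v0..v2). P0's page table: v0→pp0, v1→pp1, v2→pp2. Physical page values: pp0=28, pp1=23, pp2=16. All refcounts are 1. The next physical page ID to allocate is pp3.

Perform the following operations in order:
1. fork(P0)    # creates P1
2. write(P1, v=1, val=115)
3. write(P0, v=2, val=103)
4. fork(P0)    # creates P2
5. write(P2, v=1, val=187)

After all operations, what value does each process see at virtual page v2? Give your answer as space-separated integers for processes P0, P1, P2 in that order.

Op 1: fork(P0) -> P1. 3 ppages; refcounts: pp0:2 pp1:2 pp2:2
Op 2: write(P1, v1, 115). refcount(pp1)=2>1 -> COPY to pp3. 4 ppages; refcounts: pp0:2 pp1:1 pp2:2 pp3:1
Op 3: write(P0, v2, 103). refcount(pp2)=2>1 -> COPY to pp4. 5 ppages; refcounts: pp0:2 pp1:1 pp2:1 pp3:1 pp4:1
Op 4: fork(P0) -> P2. 5 ppages; refcounts: pp0:3 pp1:2 pp2:1 pp3:1 pp4:2
Op 5: write(P2, v1, 187). refcount(pp1)=2>1 -> COPY to pp5. 6 ppages; refcounts: pp0:3 pp1:1 pp2:1 pp3:1 pp4:2 pp5:1
P0: v2 -> pp4 = 103
P1: v2 -> pp2 = 16
P2: v2 -> pp4 = 103

Answer: 103 16 103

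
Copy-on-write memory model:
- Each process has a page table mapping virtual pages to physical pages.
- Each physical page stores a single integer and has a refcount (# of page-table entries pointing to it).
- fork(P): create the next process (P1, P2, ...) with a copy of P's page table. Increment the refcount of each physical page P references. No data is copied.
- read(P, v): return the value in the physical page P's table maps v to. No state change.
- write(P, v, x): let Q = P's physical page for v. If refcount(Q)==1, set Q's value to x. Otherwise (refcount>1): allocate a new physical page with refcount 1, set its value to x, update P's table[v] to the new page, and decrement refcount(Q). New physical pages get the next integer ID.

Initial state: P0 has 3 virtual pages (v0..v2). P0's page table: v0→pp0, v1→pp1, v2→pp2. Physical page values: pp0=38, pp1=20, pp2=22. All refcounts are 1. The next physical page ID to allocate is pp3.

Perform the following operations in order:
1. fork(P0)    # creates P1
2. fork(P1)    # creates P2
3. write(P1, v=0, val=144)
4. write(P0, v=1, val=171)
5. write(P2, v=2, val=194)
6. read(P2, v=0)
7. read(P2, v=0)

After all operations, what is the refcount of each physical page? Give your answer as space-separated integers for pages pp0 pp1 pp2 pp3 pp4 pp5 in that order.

Answer: 2 2 2 1 1 1

Derivation:
Op 1: fork(P0) -> P1. 3 ppages; refcounts: pp0:2 pp1:2 pp2:2
Op 2: fork(P1) -> P2. 3 ppages; refcounts: pp0:3 pp1:3 pp2:3
Op 3: write(P1, v0, 144). refcount(pp0)=3>1 -> COPY to pp3. 4 ppages; refcounts: pp0:2 pp1:3 pp2:3 pp3:1
Op 4: write(P0, v1, 171). refcount(pp1)=3>1 -> COPY to pp4. 5 ppages; refcounts: pp0:2 pp1:2 pp2:3 pp3:1 pp4:1
Op 5: write(P2, v2, 194). refcount(pp2)=3>1 -> COPY to pp5. 6 ppages; refcounts: pp0:2 pp1:2 pp2:2 pp3:1 pp4:1 pp5:1
Op 6: read(P2, v0) -> 38. No state change.
Op 7: read(P2, v0) -> 38. No state change.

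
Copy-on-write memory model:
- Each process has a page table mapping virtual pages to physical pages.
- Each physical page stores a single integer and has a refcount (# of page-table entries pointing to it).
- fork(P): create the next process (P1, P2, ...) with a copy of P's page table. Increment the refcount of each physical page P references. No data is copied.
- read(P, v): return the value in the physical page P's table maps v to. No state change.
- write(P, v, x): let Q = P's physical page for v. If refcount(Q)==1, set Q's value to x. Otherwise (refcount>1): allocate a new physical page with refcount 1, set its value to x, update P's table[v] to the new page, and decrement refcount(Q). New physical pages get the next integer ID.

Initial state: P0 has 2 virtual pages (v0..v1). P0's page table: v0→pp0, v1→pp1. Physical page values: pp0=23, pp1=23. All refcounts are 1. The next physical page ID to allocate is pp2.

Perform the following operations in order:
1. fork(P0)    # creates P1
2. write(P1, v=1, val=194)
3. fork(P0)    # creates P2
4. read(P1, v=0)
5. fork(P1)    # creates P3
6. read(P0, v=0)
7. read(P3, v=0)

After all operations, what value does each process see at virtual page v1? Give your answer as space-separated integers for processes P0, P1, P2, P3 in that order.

Answer: 23 194 23 194

Derivation:
Op 1: fork(P0) -> P1. 2 ppages; refcounts: pp0:2 pp1:2
Op 2: write(P1, v1, 194). refcount(pp1)=2>1 -> COPY to pp2. 3 ppages; refcounts: pp0:2 pp1:1 pp2:1
Op 3: fork(P0) -> P2. 3 ppages; refcounts: pp0:3 pp1:2 pp2:1
Op 4: read(P1, v0) -> 23. No state change.
Op 5: fork(P1) -> P3. 3 ppages; refcounts: pp0:4 pp1:2 pp2:2
Op 6: read(P0, v0) -> 23. No state change.
Op 7: read(P3, v0) -> 23. No state change.
P0: v1 -> pp1 = 23
P1: v1 -> pp2 = 194
P2: v1 -> pp1 = 23
P3: v1 -> pp2 = 194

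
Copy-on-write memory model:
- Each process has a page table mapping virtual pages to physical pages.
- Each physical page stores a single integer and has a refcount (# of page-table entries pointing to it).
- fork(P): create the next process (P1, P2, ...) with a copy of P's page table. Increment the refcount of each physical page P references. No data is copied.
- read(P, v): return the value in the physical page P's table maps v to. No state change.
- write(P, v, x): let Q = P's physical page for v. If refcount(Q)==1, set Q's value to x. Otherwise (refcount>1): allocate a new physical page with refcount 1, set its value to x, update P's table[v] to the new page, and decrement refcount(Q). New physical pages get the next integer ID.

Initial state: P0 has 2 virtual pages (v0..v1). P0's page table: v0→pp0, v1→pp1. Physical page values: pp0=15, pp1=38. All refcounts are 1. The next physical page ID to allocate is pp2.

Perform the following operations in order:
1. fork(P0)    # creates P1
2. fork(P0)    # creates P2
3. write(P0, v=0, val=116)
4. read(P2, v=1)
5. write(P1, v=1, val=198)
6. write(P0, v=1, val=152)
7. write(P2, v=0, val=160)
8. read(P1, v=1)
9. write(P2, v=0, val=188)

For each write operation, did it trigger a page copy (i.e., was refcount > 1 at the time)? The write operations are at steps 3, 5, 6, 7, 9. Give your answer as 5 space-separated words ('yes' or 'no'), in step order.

Op 1: fork(P0) -> P1. 2 ppages; refcounts: pp0:2 pp1:2
Op 2: fork(P0) -> P2. 2 ppages; refcounts: pp0:3 pp1:3
Op 3: write(P0, v0, 116). refcount(pp0)=3>1 -> COPY to pp2. 3 ppages; refcounts: pp0:2 pp1:3 pp2:1
Op 4: read(P2, v1) -> 38. No state change.
Op 5: write(P1, v1, 198). refcount(pp1)=3>1 -> COPY to pp3. 4 ppages; refcounts: pp0:2 pp1:2 pp2:1 pp3:1
Op 6: write(P0, v1, 152). refcount(pp1)=2>1 -> COPY to pp4. 5 ppages; refcounts: pp0:2 pp1:1 pp2:1 pp3:1 pp4:1
Op 7: write(P2, v0, 160). refcount(pp0)=2>1 -> COPY to pp5. 6 ppages; refcounts: pp0:1 pp1:1 pp2:1 pp3:1 pp4:1 pp5:1
Op 8: read(P1, v1) -> 198. No state change.
Op 9: write(P2, v0, 188). refcount(pp5)=1 -> write in place. 6 ppages; refcounts: pp0:1 pp1:1 pp2:1 pp3:1 pp4:1 pp5:1

yes yes yes yes no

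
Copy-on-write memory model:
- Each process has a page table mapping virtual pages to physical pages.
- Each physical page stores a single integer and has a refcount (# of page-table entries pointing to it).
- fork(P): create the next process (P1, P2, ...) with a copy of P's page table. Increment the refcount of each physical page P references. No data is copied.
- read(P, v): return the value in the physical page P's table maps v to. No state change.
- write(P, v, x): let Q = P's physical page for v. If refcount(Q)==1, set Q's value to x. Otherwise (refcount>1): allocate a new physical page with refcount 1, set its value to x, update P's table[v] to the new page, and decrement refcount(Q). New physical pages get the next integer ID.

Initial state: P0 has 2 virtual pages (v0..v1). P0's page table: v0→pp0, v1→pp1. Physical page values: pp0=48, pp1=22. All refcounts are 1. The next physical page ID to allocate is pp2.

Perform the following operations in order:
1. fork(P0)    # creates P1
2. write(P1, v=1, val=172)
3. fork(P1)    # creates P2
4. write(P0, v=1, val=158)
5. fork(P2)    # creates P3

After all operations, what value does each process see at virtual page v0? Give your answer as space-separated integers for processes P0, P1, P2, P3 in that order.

Answer: 48 48 48 48

Derivation:
Op 1: fork(P0) -> P1. 2 ppages; refcounts: pp0:2 pp1:2
Op 2: write(P1, v1, 172). refcount(pp1)=2>1 -> COPY to pp2. 3 ppages; refcounts: pp0:2 pp1:1 pp2:1
Op 3: fork(P1) -> P2. 3 ppages; refcounts: pp0:3 pp1:1 pp2:2
Op 4: write(P0, v1, 158). refcount(pp1)=1 -> write in place. 3 ppages; refcounts: pp0:3 pp1:1 pp2:2
Op 5: fork(P2) -> P3. 3 ppages; refcounts: pp0:4 pp1:1 pp2:3
P0: v0 -> pp0 = 48
P1: v0 -> pp0 = 48
P2: v0 -> pp0 = 48
P3: v0 -> pp0 = 48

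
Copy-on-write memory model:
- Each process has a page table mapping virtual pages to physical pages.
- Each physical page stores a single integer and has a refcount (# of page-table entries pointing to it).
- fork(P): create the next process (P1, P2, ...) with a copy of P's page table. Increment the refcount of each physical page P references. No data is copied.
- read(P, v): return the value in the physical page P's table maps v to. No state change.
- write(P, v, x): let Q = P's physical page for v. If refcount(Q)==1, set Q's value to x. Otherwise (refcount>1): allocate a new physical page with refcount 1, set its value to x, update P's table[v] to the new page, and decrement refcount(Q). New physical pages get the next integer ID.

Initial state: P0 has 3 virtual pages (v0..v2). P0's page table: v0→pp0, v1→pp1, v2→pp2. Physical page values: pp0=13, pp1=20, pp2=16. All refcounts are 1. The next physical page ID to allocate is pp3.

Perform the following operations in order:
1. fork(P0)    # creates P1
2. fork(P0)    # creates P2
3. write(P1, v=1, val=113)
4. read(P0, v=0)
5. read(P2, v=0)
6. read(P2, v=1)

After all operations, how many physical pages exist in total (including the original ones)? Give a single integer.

Op 1: fork(P0) -> P1. 3 ppages; refcounts: pp0:2 pp1:2 pp2:2
Op 2: fork(P0) -> P2. 3 ppages; refcounts: pp0:3 pp1:3 pp2:3
Op 3: write(P1, v1, 113). refcount(pp1)=3>1 -> COPY to pp3. 4 ppages; refcounts: pp0:3 pp1:2 pp2:3 pp3:1
Op 4: read(P0, v0) -> 13. No state change.
Op 5: read(P2, v0) -> 13. No state change.
Op 6: read(P2, v1) -> 20. No state change.

Answer: 4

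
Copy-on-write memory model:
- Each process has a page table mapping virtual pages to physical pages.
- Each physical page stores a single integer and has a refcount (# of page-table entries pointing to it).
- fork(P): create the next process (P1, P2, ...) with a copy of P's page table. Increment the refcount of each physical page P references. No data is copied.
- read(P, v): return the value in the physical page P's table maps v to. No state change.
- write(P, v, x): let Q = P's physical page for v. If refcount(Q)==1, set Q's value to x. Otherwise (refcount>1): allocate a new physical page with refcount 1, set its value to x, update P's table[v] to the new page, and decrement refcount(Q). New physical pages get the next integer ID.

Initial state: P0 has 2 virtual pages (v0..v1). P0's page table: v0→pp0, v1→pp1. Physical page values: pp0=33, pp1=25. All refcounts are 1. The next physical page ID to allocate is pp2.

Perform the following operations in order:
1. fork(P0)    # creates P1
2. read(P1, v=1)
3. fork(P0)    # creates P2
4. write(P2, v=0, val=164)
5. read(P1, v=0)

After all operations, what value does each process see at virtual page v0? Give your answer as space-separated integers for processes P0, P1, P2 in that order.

Answer: 33 33 164

Derivation:
Op 1: fork(P0) -> P1. 2 ppages; refcounts: pp0:2 pp1:2
Op 2: read(P1, v1) -> 25. No state change.
Op 3: fork(P0) -> P2. 2 ppages; refcounts: pp0:3 pp1:3
Op 4: write(P2, v0, 164). refcount(pp0)=3>1 -> COPY to pp2. 3 ppages; refcounts: pp0:2 pp1:3 pp2:1
Op 5: read(P1, v0) -> 33. No state change.
P0: v0 -> pp0 = 33
P1: v0 -> pp0 = 33
P2: v0 -> pp2 = 164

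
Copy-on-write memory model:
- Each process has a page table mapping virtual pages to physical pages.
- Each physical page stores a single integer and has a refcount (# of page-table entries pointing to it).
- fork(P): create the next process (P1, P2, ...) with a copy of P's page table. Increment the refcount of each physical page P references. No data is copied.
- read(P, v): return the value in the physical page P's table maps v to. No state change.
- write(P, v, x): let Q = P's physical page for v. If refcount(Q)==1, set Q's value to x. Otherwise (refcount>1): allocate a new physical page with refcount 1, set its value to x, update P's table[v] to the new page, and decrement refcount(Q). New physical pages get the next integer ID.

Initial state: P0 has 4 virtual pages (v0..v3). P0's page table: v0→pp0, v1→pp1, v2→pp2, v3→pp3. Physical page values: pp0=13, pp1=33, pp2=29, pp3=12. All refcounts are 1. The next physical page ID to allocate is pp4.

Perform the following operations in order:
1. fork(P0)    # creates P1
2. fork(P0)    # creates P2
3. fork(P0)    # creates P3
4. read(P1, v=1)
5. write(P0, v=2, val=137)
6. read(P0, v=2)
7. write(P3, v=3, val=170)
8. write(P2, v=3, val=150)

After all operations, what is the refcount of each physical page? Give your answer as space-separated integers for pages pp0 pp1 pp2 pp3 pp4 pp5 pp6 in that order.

Op 1: fork(P0) -> P1. 4 ppages; refcounts: pp0:2 pp1:2 pp2:2 pp3:2
Op 2: fork(P0) -> P2. 4 ppages; refcounts: pp0:3 pp1:3 pp2:3 pp3:3
Op 3: fork(P0) -> P3. 4 ppages; refcounts: pp0:4 pp1:4 pp2:4 pp3:4
Op 4: read(P1, v1) -> 33. No state change.
Op 5: write(P0, v2, 137). refcount(pp2)=4>1 -> COPY to pp4. 5 ppages; refcounts: pp0:4 pp1:4 pp2:3 pp3:4 pp4:1
Op 6: read(P0, v2) -> 137. No state change.
Op 7: write(P3, v3, 170). refcount(pp3)=4>1 -> COPY to pp5. 6 ppages; refcounts: pp0:4 pp1:4 pp2:3 pp3:3 pp4:1 pp5:1
Op 8: write(P2, v3, 150). refcount(pp3)=3>1 -> COPY to pp6. 7 ppages; refcounts: pp0:4 pp1:4 pp2:3 pp3:2 pp4:1 pp5:1 pp6:1

Answer: 4 4 3 2 1 1 1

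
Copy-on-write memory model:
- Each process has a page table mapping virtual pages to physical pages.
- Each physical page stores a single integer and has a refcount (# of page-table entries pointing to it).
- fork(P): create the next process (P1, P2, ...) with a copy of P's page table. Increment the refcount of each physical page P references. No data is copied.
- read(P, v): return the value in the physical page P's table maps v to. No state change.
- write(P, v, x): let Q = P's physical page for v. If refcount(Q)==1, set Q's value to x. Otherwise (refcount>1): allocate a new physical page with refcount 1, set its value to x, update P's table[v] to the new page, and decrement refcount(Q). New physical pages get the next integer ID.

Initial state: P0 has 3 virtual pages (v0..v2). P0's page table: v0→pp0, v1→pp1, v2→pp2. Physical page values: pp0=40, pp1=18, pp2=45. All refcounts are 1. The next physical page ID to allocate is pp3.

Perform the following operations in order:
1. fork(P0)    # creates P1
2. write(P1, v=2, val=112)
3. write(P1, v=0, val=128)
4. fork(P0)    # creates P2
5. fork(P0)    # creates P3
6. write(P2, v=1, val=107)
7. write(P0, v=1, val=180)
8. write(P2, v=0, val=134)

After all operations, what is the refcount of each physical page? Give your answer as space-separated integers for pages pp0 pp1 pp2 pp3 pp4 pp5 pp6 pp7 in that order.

Answer: 2 2 3 1 1 1 1 1

Derivation:
Op 1: fork(P0) -> P1. 3 ppages; refcounts: pp0:2 pp1:2 pp2:2
Op 2: write(P1, v2, 112). refcount(pp2)=2>1 -> COPY to pp3. 4 ppages; refcounts: pp0:2 pp1:2 pp2:1 pp3:1
Op 3: write(P1, v0, 128). refcount(pp0)=2>1 -> COPY to pp4. 5 ppages; refcounts: pp0:1 pp1:2 pp2:1 pp3:1 pp4:1
Op 4: fork(P0) -> P2. 5 ppages; refcounts: pp0:2 pp1:3 pp2:2 pp3:1 pp4:1
Op 5: fork(P0) -> P3. 5 ppages; refcounts: pp0:3 pp1:4 pp2:3 pp3:1 pp4:1
Op 6: write(P2, v1, 107). refcount(pp1)=4>1 -> COPY to pp5. 6 ppages; refcounts: pp0:3 pp1:3 pp2:3 pp3:1 pp4:1 pp5:1
Op 7: write(P0, v1, 180). refcount(pp1)=3>1 -> COPY to pp6. 7 ppages; refcounts: pp0:3 pp1:2 pp2:3 pp3:1 pp4:1 pp5:1 pp6:1
Op 8: write(P2, v0, 134). refcount(pp0)=3>1 -> COPY to pp7. 8 ppages; refcounts: pp0:2 pp1:2 pp2:3 pp3:1 pp4:1 pp5:1 pp6:1 pp7:1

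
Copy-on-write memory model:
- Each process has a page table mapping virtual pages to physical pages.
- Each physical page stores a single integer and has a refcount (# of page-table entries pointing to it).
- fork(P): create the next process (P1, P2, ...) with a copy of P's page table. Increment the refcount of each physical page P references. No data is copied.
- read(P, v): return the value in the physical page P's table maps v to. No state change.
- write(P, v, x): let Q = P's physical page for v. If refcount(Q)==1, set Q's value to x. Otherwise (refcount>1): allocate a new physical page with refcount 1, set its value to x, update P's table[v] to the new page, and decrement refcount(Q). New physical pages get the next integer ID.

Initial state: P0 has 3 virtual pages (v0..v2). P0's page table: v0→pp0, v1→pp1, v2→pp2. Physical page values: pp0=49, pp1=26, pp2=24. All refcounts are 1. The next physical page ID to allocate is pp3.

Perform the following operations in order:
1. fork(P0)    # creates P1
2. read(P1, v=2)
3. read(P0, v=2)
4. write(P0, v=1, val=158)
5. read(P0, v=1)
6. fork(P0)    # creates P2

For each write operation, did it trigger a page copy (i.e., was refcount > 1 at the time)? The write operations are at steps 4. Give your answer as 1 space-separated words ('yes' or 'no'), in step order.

Op 1: fork(P0) -> P1. 3 ppages; refcounts: pp0:2 pp1:2 pp2:2
Op 2: read(P1, v2) -> 24. No state change.
Op 3: read(P0, v2) -> 24. No state change.
Op 4: write(P0, v1, 158). refcount(pp1)=2>1 -> COPY to pp3. 4 ppages; refcounts: pp0:2 pp1:1 pp2:2 pp3:1
Op 5: read(P0, v1) -> 158. No state change.
Op 6: fork(P0) -> P2. 4 ppages; refcounts: pp0:3 pp1:1 pp2:3 pp3:2

yes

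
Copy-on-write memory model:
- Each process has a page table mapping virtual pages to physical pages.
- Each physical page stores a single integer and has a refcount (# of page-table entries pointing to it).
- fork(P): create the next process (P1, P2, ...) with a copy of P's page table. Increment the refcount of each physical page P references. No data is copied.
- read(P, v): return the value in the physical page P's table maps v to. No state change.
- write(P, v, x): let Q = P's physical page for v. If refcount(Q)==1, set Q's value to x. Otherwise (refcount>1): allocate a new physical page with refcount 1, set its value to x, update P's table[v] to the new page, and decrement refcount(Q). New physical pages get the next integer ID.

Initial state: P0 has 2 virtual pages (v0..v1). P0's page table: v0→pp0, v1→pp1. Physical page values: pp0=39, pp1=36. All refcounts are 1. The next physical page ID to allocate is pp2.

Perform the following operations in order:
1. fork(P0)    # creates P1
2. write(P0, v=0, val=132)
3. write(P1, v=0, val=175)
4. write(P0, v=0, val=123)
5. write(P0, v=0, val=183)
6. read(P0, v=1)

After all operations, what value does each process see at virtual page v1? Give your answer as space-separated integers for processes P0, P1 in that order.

Answer: 36 36

Derivation:
Op 1: fork(P0) -> P1. 2 ppages; refcounts: pp0:2 pp1:2
Op 2: write(P0, v0, 132). refcount(pp0)=2>1 -> COPY to pp2. 3 ppages; refcounts: pp0:1 pp1:2 pp2:1
Op 3: write(P1, v0, 175). refcount(pp0)=1 -> write in place. 3 ppages; refcounts: pp0:1 pp1:2 pp2:1
Op 4: write(P0, v0, 123). refcount(pp2)=1 -> write in place. 3 ppages; refcounts: pp0:1 pp1:2 pp2:1
Op 5: write(P0, v0, 183). refcount(pp2)=1 -> write in place. 3 ppages; refcounts: pp0:1 pp1:2 pp2:1
Op 6: read(P0, v1) -> 36. No state change.
P0: v1 -> pp1 = 36
P1: v1 -> pp1 = 36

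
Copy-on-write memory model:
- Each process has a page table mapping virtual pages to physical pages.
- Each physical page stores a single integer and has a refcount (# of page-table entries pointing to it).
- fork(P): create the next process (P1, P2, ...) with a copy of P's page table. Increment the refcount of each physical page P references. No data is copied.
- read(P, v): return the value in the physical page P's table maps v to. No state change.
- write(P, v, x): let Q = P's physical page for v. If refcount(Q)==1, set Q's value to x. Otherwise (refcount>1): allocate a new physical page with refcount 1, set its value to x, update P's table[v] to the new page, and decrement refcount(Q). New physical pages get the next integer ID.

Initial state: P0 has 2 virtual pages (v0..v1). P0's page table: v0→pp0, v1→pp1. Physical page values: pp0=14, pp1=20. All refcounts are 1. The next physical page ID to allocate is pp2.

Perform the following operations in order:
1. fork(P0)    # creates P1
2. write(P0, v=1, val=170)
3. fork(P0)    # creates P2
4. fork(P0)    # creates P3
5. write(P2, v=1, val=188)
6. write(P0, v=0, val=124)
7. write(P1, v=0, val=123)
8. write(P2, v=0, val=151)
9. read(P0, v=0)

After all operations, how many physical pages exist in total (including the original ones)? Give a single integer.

Op 1: fork(P0) -> P1. 2 ppages; refcounts: pp0:2 pp1:2
Op 2: write(P0, v1, 170). refcount(pp1)=2>1 -> COPY to pp2. 3 ppages; refcounts: pp0:2 pp1:1 pp2:1
Op 3: fork(P0) -> P2. 3 ppages; refcounts: pp0:3 pp1:1 pp2:2
Op 4: fork(P0) -> P3. 3 ppages; refcounts: pp0:4 pp1:1 pp2:3
Op 5: write(P2, v1, 188). refcount(pp2)=3>1 -> COPY to pp3. 4 ppages; refcounts: pp0:4 pp1:1 pp2:2 pp3:1
Op 6: write(P0, v0, 124). refcount(pp0)=4>1 -> COPY to pp4. 5 ppages; refcounts: pp0:3 pp1:1 pp2:2 pp3:1 pp4:1
Op 7: write(P1, v0, 123). refcount(pp0)=3>1 -> COPY to pp5. 6 ppages; refcounts: pp0:2 pp1:1 pp2:2 pp3:1 pp4:1 pp5:1
Op 8: write(P2, v0, 151). refcount(pp0)=2>1 -> COPY to pp6. 7 ppages; refcounts: pp0:1 pp1:1 pp2:2 pp3:1 pp4:1 pp5:1 pp6:1
Op 9: read(P0, v0) -> 124. No state change.

Answer: 7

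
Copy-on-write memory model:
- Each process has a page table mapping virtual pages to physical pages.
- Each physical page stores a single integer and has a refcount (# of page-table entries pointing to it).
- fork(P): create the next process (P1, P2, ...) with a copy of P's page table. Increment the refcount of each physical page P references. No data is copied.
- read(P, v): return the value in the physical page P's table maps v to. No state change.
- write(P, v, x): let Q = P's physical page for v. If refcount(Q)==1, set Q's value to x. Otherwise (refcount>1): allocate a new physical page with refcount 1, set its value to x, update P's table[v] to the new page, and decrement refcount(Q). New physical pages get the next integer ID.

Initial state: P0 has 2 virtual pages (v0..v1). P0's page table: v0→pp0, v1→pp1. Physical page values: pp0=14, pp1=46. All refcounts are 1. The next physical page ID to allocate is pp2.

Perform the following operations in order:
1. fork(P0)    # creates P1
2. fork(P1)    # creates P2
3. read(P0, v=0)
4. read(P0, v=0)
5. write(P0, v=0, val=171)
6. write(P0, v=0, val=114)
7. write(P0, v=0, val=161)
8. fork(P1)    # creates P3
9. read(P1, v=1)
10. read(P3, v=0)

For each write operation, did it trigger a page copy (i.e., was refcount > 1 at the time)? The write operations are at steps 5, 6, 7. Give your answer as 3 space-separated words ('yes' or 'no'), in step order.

Op 1: fork(P0) -> P1. 2 ppages; refcounts: pp0:2 pp1:2
Op 2: fork(P1) -> P2. 2 ppages; refcounts: pp0:3 pp1:3
Op 3: read(P0, v0) -> 14. No state change.
Op 4: read(P0, v0) -> 14. No state change.
Op 5: write(P0, v0, 171). refcount(pp0)=3>1 -> COPY to pp2. 3 ppages; refcounts: pp0:2 pp1:3 pp2:1
Op 6: write(P0, v0, 114). refcount(pp2)=1 -> write in place. 3 ppages; refcounts: pp0:2 pp1:3 pp2:1
Op 7: write(P0, v0, 161). refcount(pp2)=1 -> write in place. 3 ppages; refcounts: pp0:2 pp1:3 pp2:1
Op 8: fork(P1) -> P3. 3 ppages; refcounts: pp0:3 pp1:4 pp2:1
Op 9: read(P1, v1) -> 46. No state change.
Op 10: read(P3, v0) -> 14. No state change.

yes no no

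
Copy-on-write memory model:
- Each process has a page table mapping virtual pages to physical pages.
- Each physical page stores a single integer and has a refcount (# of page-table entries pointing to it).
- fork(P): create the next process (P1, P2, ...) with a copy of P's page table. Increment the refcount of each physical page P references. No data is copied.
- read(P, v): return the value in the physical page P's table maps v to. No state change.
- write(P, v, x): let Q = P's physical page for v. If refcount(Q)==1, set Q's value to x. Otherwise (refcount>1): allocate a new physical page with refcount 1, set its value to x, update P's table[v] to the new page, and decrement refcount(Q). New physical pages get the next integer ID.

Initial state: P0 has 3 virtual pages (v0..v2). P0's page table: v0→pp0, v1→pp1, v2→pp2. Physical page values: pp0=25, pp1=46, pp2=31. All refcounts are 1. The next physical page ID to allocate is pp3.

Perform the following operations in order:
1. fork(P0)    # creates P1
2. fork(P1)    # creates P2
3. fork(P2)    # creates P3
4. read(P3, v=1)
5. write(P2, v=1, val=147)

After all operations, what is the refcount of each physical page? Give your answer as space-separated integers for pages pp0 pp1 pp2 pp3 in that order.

Answer: 4 3 4 1

Derivation:
Op 1: fork(P0) -> P1. 3 ppages; refcounts: pp0:2 pp1:2 pp2:2
Op 2: fork(P1) -> P2. 3 ppages; refcounts: pp0:3 pp1:3 pp2:3
Op 3: fork(P2) -> P3. 3 ppages; refcounts: pp0:4 pp1:4 pp2:4
Op 4: read(P3, v1) -> 46. No state change.
Op 5: write(P2, v1, 147). refcount(pp1)=4>1 -> COPY to pp3. 4 ppages; refcounts: pp0:4 pp1:3 pp2:4 pp3:1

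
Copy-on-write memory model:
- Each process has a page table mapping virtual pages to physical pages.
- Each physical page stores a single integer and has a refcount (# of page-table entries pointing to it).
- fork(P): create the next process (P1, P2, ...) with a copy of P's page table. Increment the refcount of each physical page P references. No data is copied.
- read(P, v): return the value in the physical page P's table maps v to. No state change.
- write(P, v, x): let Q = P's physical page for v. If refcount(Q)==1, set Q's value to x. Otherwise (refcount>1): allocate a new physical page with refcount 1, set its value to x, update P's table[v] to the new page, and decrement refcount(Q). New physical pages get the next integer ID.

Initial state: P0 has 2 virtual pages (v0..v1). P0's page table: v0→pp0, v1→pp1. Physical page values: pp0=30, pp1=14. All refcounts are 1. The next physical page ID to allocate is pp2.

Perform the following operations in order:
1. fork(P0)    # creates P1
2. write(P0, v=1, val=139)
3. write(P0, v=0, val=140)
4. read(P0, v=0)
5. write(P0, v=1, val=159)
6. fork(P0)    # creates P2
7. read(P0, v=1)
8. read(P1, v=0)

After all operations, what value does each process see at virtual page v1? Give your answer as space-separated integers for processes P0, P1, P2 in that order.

Answer: 159 14 159

Derivation:
Op 1: fork(P0) -> P1. 2 ppages; refcounts: pp0:2 pp1:2
Op 2: write(P0, v1, 139). refcount(pp1)=2>1 -> COPY to pp2. 3 ppages; refcounts: pp0:2 pp1:1 pp2:1
Op 3: write(P0, v0, 140). refcount(pp0)=2>1 -> COPY to pp3. 4 ppages; refcounts: pp0:1 pp1:1 pp2:1 pp3:1
Op 4: read(P0, v0) -> 140. No state change.
Op 5: write(P0, v1, 159). refcount(pp2)=1 -> write in place. 4 ppages; refcounts: pp0:1 pp1:1 pp2:1 pp3:1
Op 6: fork(P0) -> P2. 4 ppages; refcounts: pp0:1 pp1:1 pp2:2 pp3:2
Op 7: read(P0, v1) -> 159. No state change.
Op 8: read(P1, v0) -> 30. No state change.
P0: v1 -> pp2 = 159
P1: v1 -> pp1 = 14
P2: v1 -> pp2 = 159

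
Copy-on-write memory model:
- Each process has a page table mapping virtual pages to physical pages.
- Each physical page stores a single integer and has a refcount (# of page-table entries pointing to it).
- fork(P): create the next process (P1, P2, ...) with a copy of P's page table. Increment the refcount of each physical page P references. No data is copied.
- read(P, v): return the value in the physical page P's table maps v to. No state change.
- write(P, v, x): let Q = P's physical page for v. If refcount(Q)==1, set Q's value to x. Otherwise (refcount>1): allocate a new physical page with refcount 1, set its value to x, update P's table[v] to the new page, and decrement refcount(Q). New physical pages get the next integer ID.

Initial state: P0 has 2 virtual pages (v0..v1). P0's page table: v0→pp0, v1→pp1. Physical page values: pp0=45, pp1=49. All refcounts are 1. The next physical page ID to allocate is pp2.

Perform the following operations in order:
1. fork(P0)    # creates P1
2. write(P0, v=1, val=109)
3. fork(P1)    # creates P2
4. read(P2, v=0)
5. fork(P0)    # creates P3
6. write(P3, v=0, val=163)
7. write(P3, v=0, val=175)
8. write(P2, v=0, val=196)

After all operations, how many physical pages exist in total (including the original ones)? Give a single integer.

Op 1: fork(P0) -> P1. 2 ppages; refcounts: pp0:2 pp1:2
Op 2: write(P0, v1, 109). refcount(pp1)=2>1 -> COPY to pp2. 3 ppages; refcounts: pp0:2 pp1:1 pp2:1
Op 3: fork(P1) -> P2. 3 ppages; refcounts: pp0:3 pp1:2 pp2:1
Op 4: read(P2, v0) -> 45. No state change.
Op 5: fork(P0) -> P3. 3 ppages; refcounts: pp0:4 pp1:2 pp2:2
Op 6: write(P3, v0, 163). refcount(pp0)=4>1 -> COPY to pp3. 4 ppages; refcounts: pp0:3 pp1:2 pp2:2 pp3:1
Op 7: write(P3, v0, 175). refcount(pp3)=1 -> write in place. 4 ppages; refcounts: pp0:3 pp1:2 pp2:2 pp3:1
Op 8: write(P2, v0, 196). refcount(pp0)=3>1 -> COPY to pp4. 5 ppages; refcounts: pp0:2 pp1:2 pp2:2 pp3:1 pp4:1

Answer: 5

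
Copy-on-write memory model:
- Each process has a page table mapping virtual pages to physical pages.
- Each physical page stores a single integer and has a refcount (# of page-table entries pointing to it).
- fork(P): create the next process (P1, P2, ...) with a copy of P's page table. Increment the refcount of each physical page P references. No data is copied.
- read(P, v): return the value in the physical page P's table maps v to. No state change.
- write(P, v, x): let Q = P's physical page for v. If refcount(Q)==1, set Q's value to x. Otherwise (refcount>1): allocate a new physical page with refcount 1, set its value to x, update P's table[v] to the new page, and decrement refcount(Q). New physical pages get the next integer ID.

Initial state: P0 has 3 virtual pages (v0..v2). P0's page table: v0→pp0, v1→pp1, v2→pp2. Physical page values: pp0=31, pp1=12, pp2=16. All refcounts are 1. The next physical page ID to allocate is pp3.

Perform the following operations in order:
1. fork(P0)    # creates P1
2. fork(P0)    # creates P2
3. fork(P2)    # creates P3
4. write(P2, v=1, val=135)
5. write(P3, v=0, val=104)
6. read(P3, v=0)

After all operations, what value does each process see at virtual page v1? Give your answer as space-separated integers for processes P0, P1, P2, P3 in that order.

Op 1: fork(P0) -> P1. 3 ppages; refcounts: pp0:2 pp1:2 pp2:2
Op 2: fork(P0) -> P2. 3 ppages; refcounts: pp0:3 pp1:3 pp2:3
Op 3: fork(P2) -> P3. 3 ppages; refcounts: pp0:4 pp1:4 pp2:4
Op 4: write(P2, v1, 135). refcount(pp1)=4>1 -> COPY to pp3. 4 ppages; refcounts: pp0:4 pp1:3 pp2:4 pp3:1
Op 5: write(P3, v0, 104). refcount(pp0)=4>1 -> COPY to pp4. 5 ppages; refcounts: pp0:3 pp1:3 pp2:4 pp3:1 pp4:1
Op 6: read(P3, v0) -> 104. No state change.
P0: v1 -> pp1 = 12
P1: v1 -> pp1 = 12
P2: v1 -> pp3 = 135
P3: v1 -> pp1 = 12

Answer: 12 12 135 12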